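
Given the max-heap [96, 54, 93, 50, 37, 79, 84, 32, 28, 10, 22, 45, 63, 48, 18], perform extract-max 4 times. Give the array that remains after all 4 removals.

[63, 54, 48, 50, 37, 45, 18, 32, 28, 10, 22]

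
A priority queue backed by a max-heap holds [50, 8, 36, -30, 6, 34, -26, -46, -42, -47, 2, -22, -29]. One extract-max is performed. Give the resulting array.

[36, 8, 34, -30, 6, -22, -26, -46, -42, -47, 2, -29]

remove root 50; move last element -29 to root → [-29, 8, 36, -30, 6, 34, -26, -46, -42, -47, 2, -22]
-29 vs larger child 36 at index 2, swap → [36, 8, -29, -30, 6, 34, -26, -46, -42, -47, 2, -22]
-29 vs larger child 34 at index 5, swap → [36, 8, 34, -30, 6, -29, -26, -46, -42, -47, 2, -22]
-29 vs only child -22 at index 11, swap → [36, 8, 34, -30, 6, -22, -26, -46, -42, -47, 2, -29]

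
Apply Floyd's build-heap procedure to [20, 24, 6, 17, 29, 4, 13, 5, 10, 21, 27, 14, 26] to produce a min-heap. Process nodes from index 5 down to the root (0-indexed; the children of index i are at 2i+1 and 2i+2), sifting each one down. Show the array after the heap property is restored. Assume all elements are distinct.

[4, 5, 6, 10, 21, 14, 13, 17, 24, 29, 27, 20, 26]

sift down from index 5: already satisfies heap property
sift down from index 4:
  29 vs smaller child 21 at index 9, swap → [20, 24, 6, 17, 21, 4, 13, 5, 10, 29, 27, 14, 26]
sift down from index 3:
  17 vs smaller child 5 at index 7, swap → [20, 24, 6, 5, 21, 4, 13, 17, 10, 29, 27, 14, 26]
sift down from index 2:
  6 vs smaller child 4 at index 5, swap → [20, 24, 4, 5, 21, 6, 13, 17, 10, 29, 27, 14, 26]
sift down from index 1:
  24 vs smaller child 5 at index 3, swap → [20, 5, 4, 24, 21, 6, 13, 17, 10, 29, 27, 14, 26]
  24 vs smaller child 10 at index 8, swap → [20, 5, 4, 10, 21, 6, 13, 17, 24, 29, 27, 14, 26]
sift down from index 0:
  20 vs smaller child 4 at index 2, swap → [4, 5, 20, 10, 21, 6, 13, 17, 24, 29, 27, 14, 26]
  20 vs smaller child 6 at index 5, swap → [4, 5, 6, 10, 21, 20, 13, 17, 24, 29, 27, 14, 26]
  20 vs smaller child 14 at index 11, swap → [4, 5, 6, 10, 21, 14, 13, 17, 24, 29, 27, 20, 26]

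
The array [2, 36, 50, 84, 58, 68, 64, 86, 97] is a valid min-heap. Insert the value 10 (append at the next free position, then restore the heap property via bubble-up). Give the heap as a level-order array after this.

append 10 at index 9 → [2, 36, 50, 84, 58, 68, 64, 86, 97, 10]
10 < parent 58 at index 4, swap → [2, 36, 50, 84, 10, 68, 64, 86, 97, 58]
10 < parent 36 at index 1, swap → [2, 10, 50, 84, 36, 68, 64, 86, 97, 58]

[2, 10, 50, 84, 36, 68, 64, 86, 97, 58]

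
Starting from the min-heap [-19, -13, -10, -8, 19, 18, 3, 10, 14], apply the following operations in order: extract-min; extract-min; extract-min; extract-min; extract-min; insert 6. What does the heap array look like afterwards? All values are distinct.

extract-min → returns -19:
  remove root -19; move last element 14 to root → [14, -13, -10, -8, 19, 18, 3, 10]
  14 vs smaller child -13 at index 1, swap → [-13, 14, -10, -8, 19, 18, 3, 10]
  14 vs smaller child -8 at index 3, swap → [-13, -8, -10, 14, 19, 18, 3, 10]
  14 vs only child 10 at index 7, swap → [-13, -8, -10, 10, 19, 18, 3, 14]
extract-min → returns -13:
  remove root -13; move last element 14 to root → [14, -8, -10, 10, 19, 18, 3]
  14 vs smaller child -10 at index 2, swap → [-10, -8, 14, 10, 19, 18, 3]
  14 vs smaller child 3 at index 6, swap → [-10, -8, 3, 10, 19, 18, 14]
extract-min → returns -10:
  remove root -10; move last element 14 to root → [14, -8, 3, 10, 19, 18]
  14 vs smaller child -8 at index 1, swap → [-8, 14, 3, 10, 19, 18]
  14 vs smaller child 10 at index 3, swap → [-8, 10, 3, 14, 19, 18]
extract-min → returns -8:
  remove root -8; move last element 18 to root → [18, 10, 3, 14, 19]
  18 vs smaller child 3 at index 2, swap → [3, 10, 18, 14, 19]
extract-min → returns 3:
  remove root 3; move last element 19 to root → [19, 10, 18, 14]
  19 vs smaller child 10 at index 1, swap → [10, 19, 18, 14]
  19 vs only child 14 at index 3, swap → [10, 14, 18, 19]
insert 6:
  append 6 at index 4 → [10, 14, 18, 19, 6]
  6 < parent 14 at index 1, swap → [10, 6, 18, 19, 14]
  6 < parent 10 at index 0, swap → [6, 10, 18, 19, 14]

[6, 10, 18, 19, 14]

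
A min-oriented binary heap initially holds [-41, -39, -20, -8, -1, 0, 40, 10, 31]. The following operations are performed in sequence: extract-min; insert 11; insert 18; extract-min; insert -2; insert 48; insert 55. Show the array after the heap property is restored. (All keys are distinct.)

extract-min → returns -41:
  remove root -41; move last element 31 to root → [31, -39, -20, -8, -1, 0, 40, 10]
  31 vs smaller child -39 at index 1, swap → [-39, 31, -20, -8, -1, 0, 40, 10]
  31 vs smaller child -8 at index 3, swap → [-39, -8, -20, 31, -1, 0, 40, 10]
  31 vs only child 10 at index 7, swap → [-39, -8, -20, 10, -1, 0, 40, 31]
insert 11:
  append 11 at index 8 → [-39, -8, -20, 10, -1, 0, 40, 31, 11] (no swap needed)
insert 18:
  append 18 at index 9 → [-39, -8, -20, 10, -1, 0, 40, 31, 11, 18] (no swap needed)
extract-min → returns -39:
  remove root -39; move last element 18 to root → [18, -8, -20, 10, -1, 0, 40, 31, 11]
  18 vs smaller child -20 at index 2, swap → [-20, -8, 18, 10, -1, 0, 40, 31, 11]
  18 vs smaller child 0 at index 5, swap → [-20, -8, 0, 10, -1, 18, 40, 31, 11]
insert -2:
  append -2 at index 9 → [-20, -8, 0, 10, -1, 18, 40, 31, 11, -2]
  -2 < parent -1 at index 4, swap → [-20, -8, 0, 10, -2, 18, 40, 31, 11, -1]
insert 48:
  append 48 at index 10 → [-20, -8, 0, 10, -2, 18, 40, 31, 11, -1, 48] (no swap needed)
insert 55:
  append 55 at index 11 → [-20, -8, 0, 10, -2, 18, 40, 31, 11, -1, 48, 55] (no swap needed)

[-20, -8, 0, 10, -2, 18, 40, 31, 11, -1, 48, 55]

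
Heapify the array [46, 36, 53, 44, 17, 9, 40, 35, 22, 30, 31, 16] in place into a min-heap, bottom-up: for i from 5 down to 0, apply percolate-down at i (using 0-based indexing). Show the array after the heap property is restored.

[9, 17, 16, 22, 30, 46, 40, 35, 44, 36, 31, 53]

sift down from index 5: already satisfies heap property
sift down from index 4: already satisfies heap property
sift down from index 3:
  44 vs smaller child 22 at index 8, swap → [46, 36, 53, 22, 17, 9, 40, 35, 44, 30, 31, 16]
sift down from index 2:
  53 vs smaller child 9 at index 5, swap → [46, 36, 9, 22, 17, 53, 40, 35, 44, 30, 31, 16]
  53 vs only child 16 at index 11, swap → [46, 36, 9, 22, 17, 16, 40, 35, 44, 30, 31, 53]
sift down from index 1:
  36 vs smaller child 17 at index 4, swap → [46, 17, 9, 22, 36, 16, 40, 35, 44, 30, 31, 53]
  36 vs smaller child 30 at index 9, swap → [46, 17, 9, 22, 30, 16, 40, 35, 44, 36, 31, 53]
sift down from index 0:
  46 vs smaller child 9 at index 2, swap → [9, 17, 46, 22, 30, 16, 40, 35, 44, 36, 31, 53]
  46 vs smaller child 16 at index 5, swap → [9, 17, 16, 22, 30, 46, 40, 35, 44, 36, 31, 53]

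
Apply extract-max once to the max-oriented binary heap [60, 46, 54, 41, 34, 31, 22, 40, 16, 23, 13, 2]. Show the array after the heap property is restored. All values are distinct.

remove root 60; move last element 2 to root → [2, 46, 54, 41, 34, 31, 22, 40, 16, 23, 13]
2 vs larger child 54 at index 2, swap → [54, 46, 2, 41, 34, 31, 22, 40, 16, 23, 13]
2 vs larger child 31 at index 5, swap → [54, 46, 31, 41, 34, 2, 22, 40, 16, 23, 13]

[54, 46, 31, 41, 34, 2, 22, 40, 16, 23, 13]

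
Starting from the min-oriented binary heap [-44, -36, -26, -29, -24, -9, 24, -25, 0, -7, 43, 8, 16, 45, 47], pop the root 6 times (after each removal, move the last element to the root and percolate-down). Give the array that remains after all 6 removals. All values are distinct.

[-9, -7, 8, 0, 16, 43, 24, 47, 45]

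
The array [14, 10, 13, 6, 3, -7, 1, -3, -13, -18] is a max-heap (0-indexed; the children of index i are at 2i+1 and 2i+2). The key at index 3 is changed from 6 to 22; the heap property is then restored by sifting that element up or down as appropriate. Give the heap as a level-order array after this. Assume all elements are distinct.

[22, 14, 13, 10, 3, -7, 1, -3, -13, -18]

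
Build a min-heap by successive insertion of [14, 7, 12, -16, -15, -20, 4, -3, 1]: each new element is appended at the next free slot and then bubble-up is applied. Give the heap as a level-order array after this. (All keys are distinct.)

[-20, -15, -16, -3, 7, 12, 4, 14, 1]

Insert 14:
  append 14 at index 0 → [14] (no swap needed)
Insert 7:
  append 7 at index 1 → [14, 7]
  7 < parent 14 at index 0, swap → [7, 14]
Insert 12:
  append 12 at index 2 → [7, 14, 12] (no swap needed)
Insert -16:
  append -16 at index 3 → [7, 14, 12, -16]
  -16 < parent 14 at index 1, swap → [7, -16, 12, 14]
  -16 < parent 7 at index 0, swap → [-16, 7, 12, 14]
Insert -15:
  append -15 at index 4 → [-16, 7, 12, 14, -15]
  -15 < parent 7 at index 1, swap → [-16, -15, 12, 14, 7]
Insert -20:
  append -20 at index 5 → [-16, -15, 12, 14, 7, -20]
  -20 < parent 12 at index 2, swap → [-16, -15, -20, 14, 7, 12]
  -20 < parent -16 at index 0, swap → [-20, -15, -16, 14, 7, 12]
Insert 4:
  append 4 at index 6 → [-20, -15, -16, 14, 7, 12, 4] (no swap needed)
Insert -3:
  append -3 at index 7 → [-20, -15, -16, 14, 7, 12, 4, -3]
  -3 < parent 14 at index 3, swap → [-20, -15, -16, -3, 7, 12, 4, 14]
Insert 1:
  append 1 at index 8 → [-20, -15, -16, -3, 7, 12, 4, 14, 1] (no swap needed)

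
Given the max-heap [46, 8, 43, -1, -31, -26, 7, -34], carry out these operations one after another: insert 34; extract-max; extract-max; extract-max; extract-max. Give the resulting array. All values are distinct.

[7, -1, -26, -34, -31]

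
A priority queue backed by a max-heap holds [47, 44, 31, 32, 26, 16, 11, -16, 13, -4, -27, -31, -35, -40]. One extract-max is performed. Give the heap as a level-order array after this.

[44, 32, 31, 13, 26, 16, 11, -16, -40, -4, -27, -31, -35]

remove root 47; move last element -40 to root → [-40, 44, 31, 32, 26, 16, 11, -16, 13, -4, -27, -31, -35]
-40 vs larger child 44 at index 1, swap → [44, -40, 31, 32, 26, 16, 11, -16, 13, -4, -27, -31, -35]
-40 vs larger child 32 at index 3, swap → [44, 32, 31, -40, 26, 16, 11, -16, 13, -4, -27, -31, -35]
-40 vs larger child 13 at index 8, swap → [44, 32, 31, 13, 26, 16, 11, -16, -40, -4, -27, -31, -35]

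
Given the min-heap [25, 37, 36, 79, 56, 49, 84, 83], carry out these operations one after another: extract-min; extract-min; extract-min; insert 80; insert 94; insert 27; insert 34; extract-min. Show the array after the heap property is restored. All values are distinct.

[34, 49, 80, 56, 84, 83, 94, 79]

extract-min → returns 25:
  remove root 25; move last element 83 to root → [83, 37, 36, 79, 56, 49, 84]
  83 vs smaller child 36 at index 2, swap → [36, 37, 83, 79, 56, 49, 84]
  83 vs smaller child 49 at index 5, swap → [36, 37, 49, 79, 56, 83, 84]
extract-min → returns 36:
  remove root 36; move last element 84 to root → [84, 37, 49, 79, 56, 83]
  84 vs smaller child 37 at index 1, swap → [37, 84, 49, 79, 56, 83]
  84 vs smaller child 56 at index 4, swap → [37, 56, 49, 79, 84, 83]
extract-min → returns 37:
  remove root 37; move last element 83 to root → [83, 56, 49, 79, 84]
  83 vs smaller child 49 at index 2, swap → [49, 56, 83, 79, 84]
insert 80:
  append 80 at index 5 → [49, 56, 83, 79, 84, 80]
  80 < parent 83 at index 2, swap → [49, 56, 80, 79, 84, 83]
insert 94:
  append 94 at index 6 → [49, 56, 80, 79, 84, 83, 94] (no swap needed)
insert 27:
  append 27 at index 7 → [49, 56, 80, 79, 84, 83, 94, 27]
  27 < parent 79 at index 3, swap → [49, 56, 80, 27, 84, 83, 94, 79]
  27 < parent 56 at index 1, swap → [49, 27, 80, 56, 84, 83, 94, 79]
  27 < parent 49 at index 0, swap → [27, 49, 80, 56, 84, 83, 94, 79]
insert 34:
  append 34 at index 8 → [27, 49, 80, 56, 84, 83, 94, 79, 34]
  34 < parent 56 at index 3, swap → [27, 49, 80, 34, 84, 83, 94, 79, 56]
  34 < parent 49 at index 1, swap → [27, 34, 80, 49, 84, 83, 94, 79, 56]
extract-min → returns 27:
  remove root 27; move last element 56 to root → [56, 34, 80, 49, 84, 83, 94, 79]
  56 vs smaller child 34 at index 1, swap → [34, 56, 80, 49, 84, 83, 94, 79]
  56 vs smaller child 49 at index 3, swap → [34, 49, 80, 56, 84, 83, 94, 79]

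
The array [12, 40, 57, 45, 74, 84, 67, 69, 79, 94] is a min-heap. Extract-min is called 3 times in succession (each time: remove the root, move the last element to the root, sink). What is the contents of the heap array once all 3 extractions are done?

extract-min #1 returns 12:
  remove root 12; move last element 94 to root → [94, 40, 57, 45, 74, 84, 67, 69, 79]
  94 vs smaller child 40 at index 1, swap → [40, 94, 57, 45, 74, 84, 67, 69, 79]
  94 vs smaller child 45 at index 3, swap → [40, 45, 57, 94, 74, 84, 67, 69, 79]
  94 vs smaller child 69 at index 7, swap → [40, 45, 57, 69, 74, 84, 67, 94, 79]
extract-min #2 returns 40:
  remove root 40; move last element 79 to root → [79, 45, 57, 69, 74, 84, 67, 94]
  79 vs smaller child 45 at index 1, swap → [45, 79, 57, 69, 74, 84, 67, 94]
  79 vs smaller child 69 at index 3, swap → [45, 69, 57, 79, 74, 84, 67, 94]
extract-min #3 returns 45:
  remove root 45; move last element 94 to root → [94, 69, 57, 79, 74, 84, 67]
  94 vs smaller child 57 at index 2, swap → [57, 69, 94, 79, 74, 84, 67]
  94 vs smaller child 67 at index 6, swap → [57, 69, 67, 79, 74, 84, 94]

[57, 69, 67, 79, 74, 84, 94]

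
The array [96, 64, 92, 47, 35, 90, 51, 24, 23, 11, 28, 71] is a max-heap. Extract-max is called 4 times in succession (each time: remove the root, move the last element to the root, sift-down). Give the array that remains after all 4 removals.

[64, 47, 51, 24, 35, 28, 11, 23]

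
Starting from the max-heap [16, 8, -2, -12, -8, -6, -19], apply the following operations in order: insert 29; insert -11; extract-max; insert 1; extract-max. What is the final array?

[8, 1, -2, -11, -8, -6, -19, -12]

insert 29:
  append 29 at index 7 → [16, 8, -2, -12, -8, -6, -19, 29]
  29 > parent -12 at index 3, swap → [16, 8, -2, 29, -8, -6, -19, -12]
  29 > parent 8 at index 1, swap → [16, 29, -2, 8, -8, -6, -19, -12]
  29 > parent 16 at index 0, swap → [29, 16, -2, 8, -8, -6, -19, -12]
insert -11:
  append -11 at index 8 → [29, 16, -2, 8, -8, -6, -19, -12, -11] (no swap needed)
extract-max → returns 29:
  remove root 29; move last element -11 to root → [-11, 16, -2, 8, -8, -6, -19, -12]
  -11 vs larger child 16 at index 1, swap → [16, -11, -2, 8, -8, -6, -19, -12]
  -11 vs larger child 8 at index 3, swap → [16, 8, -2, -11, -8, -6, -19, -12]
insert 1:
  append 1 at index 8 → [16, 8, -2, -11, -8, -6, -19, -12, 1]
  1 > parent -11 at index 3, swap → [16, 8, -2, 1, -8, -6, -19, -12, -11]
extract-max → returns 16:
  remove root 16; move last element -11 to root → [-11, 8, -2, 1, -8, -6, -19, -12]
  -11 vs larger child 8 at index 1, swap → [8, -11, -2, 1, -8, -6, -19, -12]
  -11 vs larger child 1 at index 3, swap → [8, 1, -2, -11, -8, -6, -19, -12]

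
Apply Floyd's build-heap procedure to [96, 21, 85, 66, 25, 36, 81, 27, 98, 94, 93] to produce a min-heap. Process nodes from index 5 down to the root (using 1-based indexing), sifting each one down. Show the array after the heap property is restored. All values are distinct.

sift down from index 5: already satisfies heap property
sift down from index 4:
  66 vs smaller child 27 at index 8, swap → [96, 21, 85, 27, 25, 36, 81, 66, 98, 94, 93]
sift down from index 3:
  85 vs smaller child 36 at index 6, swap → [96, 21, 36, 27, 25, 85, 81, 66, 98, 94, 93]
sift down from index 2: already satisfies heap property
sift down from index 1:
  96 vs smaller child 21 at index 2, swap → [21, 96, 36, 27, 25, 85, 81, 66, 98, 94, 93]
  96 vs smaller child 25 at index 5, swap → [21, 25, 36, 27, 96, 85, 81, 66, 98, 94, 93]
  96 vs smaller child 93 at index 11, swap → [21, 25, 36, 27, 93, 85, 81, 66, 98, 94, 96]

[21, 25, 36, 27, 93, 85, 81, 66, 98, 94, 96]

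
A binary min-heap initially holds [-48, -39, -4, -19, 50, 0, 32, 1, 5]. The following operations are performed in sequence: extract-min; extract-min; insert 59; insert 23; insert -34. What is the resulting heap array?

[-34, -19, -4, 5, 1, 0, 32, 59, 23, 50]

extract-min → returns -48:
  remove root -48; move last element 5 to root → [5, -39, -4, -19, 50, 0, 32, 1]
  5 vs smaller child -39 at index 1, swap → [-39, 5, -4, -19, 50, 0, 32, 1]
  5 vs smaller child -19 at index 3, swap → [-39, -19, -4, 5, 50, 0, 32, 1]
  5 vs only child 1 at index 7, swap → [-39, -19, -4, 1, 50, 0, 32, 5]
extract-min → returns -39:
  remove root -39; move last element 5 to root → [5, -19, -4, 1, 50, 0, 32]
  5 vs smaller child -19 at index 1, swap → [-19, 5, -4, 1, 50, 0, 32]
  5 vs smaller child 1 at index 3, swap → [-19, 1, -4, 5, 50, 0, 32]
insert 59:
  append 59 at index 7 → [-19, 1, -4, 5, 50, 0, 32, 59] (no swap needed)
insert 23:
  append 23 at index 8 → [-19, 1, -4, 5, 50, 0, 32, 59, 23] (no swap needed)
insert -34:
  append -34 at index 9 → [-19, 1, -4, 5, 50, 0, 32, 59, 23, -34]
  -34 < parent 50 at index 4, swap → [-19, 1, -4, 5, -34, 0, 32, 59, 23, 50]
  -34 < parent 1 at index 1, swap → [-19, -34, -4, 5, 1, 0, 32, 59, 23, 50]
  -34 < parent -19 at index 0, swap → [-34, -19, -4, 5, 1, 0, 32, 59, 23, 50]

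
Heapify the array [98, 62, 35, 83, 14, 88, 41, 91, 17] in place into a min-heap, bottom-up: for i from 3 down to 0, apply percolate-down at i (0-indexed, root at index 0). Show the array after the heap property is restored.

sift down from index 3:
  83 vs smaller child 17 at index 8, swap → [98, 62, 35, 17, 14, 88, 41, 91, 83]
sift down from index 2: already satisfies heap property
sift down from index 1:
  62 vs smaller child 14 at index 4, swap → [98, 14, 35, 17, 62, 88, 41, 91, 83]
sift down from index 0:
  98 vs smaller child 14 at index 1, swap → [14, 98, 35, 17, 62, 88, 41, 91, 83]
  98 vs smaller child 17 at index 3, swap → [14, 17, 35, 98, 62, 88, 41, 91, 83]
  98 vs smaller child 83 at index 8, swap → [14, 17, 35, 83, 62, 88, 41, 91, 98]

[14, 17, 35, 83, 62, 88, 41, 91, 98]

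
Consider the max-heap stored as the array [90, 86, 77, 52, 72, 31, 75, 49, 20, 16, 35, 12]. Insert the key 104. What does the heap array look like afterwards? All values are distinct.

[104, 86, 90, 52, 72, 77, 75, 49, 20, 16, 35, 12, 31]

append 104 at index 12 → [90, 86, 77, 52, 72, 31, 75, 49, 20, 16, 35, 12, 104]
104 > parent 31 at index 5, swap → [90, 86, 77, 52, 72, 104, 75, 49, 20, 16, 35, 12, 31]
104 > parent 77 at index 2, swap → [90, 86, 104, 52, 72, 77, 75, 49, 20, 16, 35, 12, 31]
104 > parent 90 at index 0, swap → [104, 86, 90, 52, 72, 77, 75, 49, 20, 16, 35, 12, 31]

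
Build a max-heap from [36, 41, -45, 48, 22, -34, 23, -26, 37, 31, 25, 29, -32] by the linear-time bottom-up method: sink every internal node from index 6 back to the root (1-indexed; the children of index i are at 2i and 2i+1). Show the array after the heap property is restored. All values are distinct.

sift down from index 6:
  -34 vs larger child 29 at index 12, swap → [36, 41, -45, 48, 22, 29, 23, -26, 37, 31, 25, -34, -32]
sift down from index 5:
  22 vs larger child 31 at index 10, swap → [36, 41, -45, 48, 31, 29, 23, -26, 37, 22, 25, -34, -32]
sift down from index 4: already satisfies heap property
sift down from index 3:
  -45 vs larger child 29 at index 6, swap → [36, 41, 29, 48, 31, -45, 23, -26, 37, 22, 25, -34, -32]
  -45 vs larger child -32 at index 13, swap → [36, 41, 29, 48, 31, -32, 23, -26, 37, 22, 25, -34, -45]
sift down from index 2:
  41 vs larger child 48 at index 4, swap → [36, 48, 29, 41, 31, -32, 23, -26, 37, 22, 25, -34, -45]
sift down from index 1:
  36 vs larger child 48 at index 2, swap → [48, 36, 29, 41, 31, -32, 23, -26, 37, 22, 25, -34, -45]
  36 vs larger child 41 at index 4, swap → [48, 41, 29, 36, 31, -32, 23, -26, 37, 22, 25, -34, -45]
  36 vs larger child 37 at index 9, swap → [48, 41, 29, 37, 31, -32, 23, -26, 36, 22, 25, -34, -45]

[48, 41, 29, 37, 31, -32, 23, -26, 36, 22, 25, -34, -45]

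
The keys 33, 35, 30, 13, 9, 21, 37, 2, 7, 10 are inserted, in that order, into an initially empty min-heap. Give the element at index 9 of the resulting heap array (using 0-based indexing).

Insert 33:
  append 33 at index 0 → [33] (no swap needed)
Insert 35:
  append 35 at index 1 → [33, 35] (no swap needed)
Insert 30:
  append 30 at index 2 → [33, 35, 30]
  30 < parent 33 at index 0, swap → [30, 35, 33]
Insert 13:
  append 13 at index 3 → [30, 35, 33, 13]
  13 < parent 35 at index 1, swap → [30, 13, 33, 35]
  13 < parent 30 at index 0, swap → [13, 30, 33, 35]
Insert 9:
  append 9 at index 4 → [13, 30, 33, 35, 9]
  9 < parent 30 at index 1, swap → [13, 9, 33, 35, 30]
  9 < parent 13 at index 0, swap → [9, 13, 33, 35, 30]
Insert 21:
  append 21 at index 5 → [9, 13, 33, 35, 30, 21]
  21 < parent 33 at index 2, swap → [9, 13, 21, 35, 30, 33]
Insert 37:
  append 37 at index 6 → [9, 13, 21, 35, 30, 33, 37] (no swap needed)
Insert 2:
  append 2 at index 7 → [9, 13, 21, 35, 30, 33, 37, 2]
  2 < parent 35 at index 3, swap → [9, 13, 21, 2, 30, 33, 37, 35]
  2 < parent 13 at index 1, swap → [9, 2, 21, 13, 30, 33, 37, 35]
  2 < parent 9 at index 0, swap → [2, 9, 21, 13, 30, 33, 37, 35]
Insert 7:
  append 7 at index 8 → [2, 9, 21, 13, 30, 33, 37, 35, 7]
  7 < parent 13 at index 3, swap → [2, 9, 21, 7, 30, 33, 37, 35, 13]
  7 < parent 9 at index 1, swap → [2, 7, 21, 9, 30, 33, 37, 35, 13]
Insert 10:
  append 10 at index 9 → [2, 7, 21, 9, 30, 33, 37, 35, 13, 10]
  10 < parent 30 at index 4, swap → [2, 7, 21, 9, 10, 33, 37, 35, 13, 30]
resulting array: [2, 7, 21, 9, 10, 33, 37, 35, 13, 30]

30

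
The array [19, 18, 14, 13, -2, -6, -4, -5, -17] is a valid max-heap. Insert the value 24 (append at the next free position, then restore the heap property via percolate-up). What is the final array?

append 24 at index 9 → [19, 18, 14, 13, -2, -6, -4, -5, -17, 24]
24 > parent -2 at index 4, swap → [19, 18, 14, 13, 24, -6, -4, -5, -17, -2]
24 > parent 18 at index 1, swap → [19, 24, 14, 13, 18, -6, -4, -5, -17, -2]
24 > parent 19 at index 0, swap → [24, 19, 14, 13, 18, -6, -4, -5, -17, -2]

[24, 19, 14, 13, 18, -6, -4, -5, -17, -2]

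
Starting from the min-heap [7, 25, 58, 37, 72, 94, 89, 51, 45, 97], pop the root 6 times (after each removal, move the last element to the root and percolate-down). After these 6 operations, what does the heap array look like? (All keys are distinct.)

extract-min #1 returns 7:
  remove root 7; move last element 97 to root → [97, 25, 58, 37, 72, 94, 89, 51, 45]
  97 vs smaller child 25 at index 1, swap → [25, 97, 58, 37, 72, 94, 89, 51, 45]
  97 vs smaller child 37 at index 3, swap → [25, 37, 58, 97, 72, 94, 89, 51, 45]
  97 vs smaller child 45 at index 8, swap → [25, 37, 58, 45, 72, 94, 89, 51, 97]
extract-min #2 returns 25:
  remove root 25; move last element 97 to root → [97, 37, 58, 45, 72, 94, 89, 51]
  97 vs smaller child 37 at index 1, swap → [37, 97, 58, 45, 72, 94, 89, 51]
  97 vs smaller child 45 at index 3, swap → [37, 45, 58, 97, 72, 94, 89, 51]
  97 vs only child 51 at index 7, swap → [37, 45, 58, 51, 72, 94, 89, 97]
extract-min #3 returns 37:
  remove root 37; move last element 97 to root → [97, 45, 58, 51, 72, 94, 89]
  97 vs smaller child 45 at index 1, swap → [45, 97, 58, 51, 72, 94, 89]
  97 vs smaller child 51 at index 3, swap → [45, 51, 58, 97, 72, 94, 89]
extract-min #4 returns 45:
  remove root 45; move last element 89 to root → [89, 51, 58, 97, 72, 94]
  89 vs smaller child 51 at index 1, swap → [51, 89, 58, 97, 72, 94]
  89 vs smaller child 72 at index 4, swap → [51, 72, 58, 97, 89, 94]
extract-min #5 returns 51:
  remove root 51; move last element 94 to root → [94, 72, 58, 97, 89]
  94 vs smaller child 58 at index 2, swap → [58, 72, 94, 97, 89]
extract-min #6 returns 58:
  remove root 58; move last element 89 to root → [89, 72, 94, 97]
  89 vs smaller child 72 at index 1, swap → [72, 89, 94, 97]

[72, 89, 94, 97]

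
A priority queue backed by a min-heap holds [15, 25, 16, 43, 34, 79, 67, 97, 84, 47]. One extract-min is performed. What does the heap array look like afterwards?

remove root 15; move last element 47 to root → [47, 25, 16, 43, 34, 79, 67, 97, 84]
47 vs smaller child 16 at index 2, swap → [16, 25, 47, 43, 34, 79, 67, 97, 84]

[16, 25, 47, 43, 34, 79, 67, 97, 84]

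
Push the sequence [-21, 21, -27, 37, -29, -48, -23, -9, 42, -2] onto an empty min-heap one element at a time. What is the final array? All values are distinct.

Insert -21:
  append -21 at index 0 → [-21] (no swap needed)
Insert 21:
  append 21 at index 1 → [-21, 21] (no swap needed)
Insert -27:
  append -27 at index 2 → [-21, 21, -27]
  -27 < parent -21 at index 0, swap → [-27, 21, -21]
Insert 37:
  append 37 at index 3 → [-27, 21, -21, 37] (no swap needed)
Insert -29:
  append -29 at index 4 → [-27, 21, -21, 37, -29]
  -29 < parent 21 at index 1, swap → [-27, -29, -21, 37, 21]
  -29 < parent -27 at index 0, swap → [-29, -27, -21, 37, 21]
Insert -48:
  append -48 at index 5 → [-29, -27, -21, 37, 21, -48]
  -48 < parent -21 at index 2, swap → [-29, -27, -48, 37, 21, -21]
  -48 < parent -29 at index 0, swap → [-48, -27, -29, 37, 21, -21]
Insert -23:
  append -23 at index 6 → [-48, -27, -29, 37, 21, -21, -23] (no swap needed)
Insert -9:
  append -9 at index 7 → [-48, -27, -29, 37, 21, -21, -23, -9]
  -9 < parent 37 at index 3, swap → [-48, -27, -29, -9, 21, -21, -23, 37]
Insert 42:
  append 42 at index 8 → [-48, -27, -29, -9, 21, -21, -23, 37, 42] (no swap needed)
Insert -2:
  append -2 at index 9 → [-48, -27, -29, -9, 21, -21, -23, 37, 42, -2]
  -2 < parent 21 at index 4, swap → [-48, -27, -29, -9, -2, -21, -23, 37, 42, 21]

[-48, -27, -29, -9, -2, -21, -23, 37, 42, 21]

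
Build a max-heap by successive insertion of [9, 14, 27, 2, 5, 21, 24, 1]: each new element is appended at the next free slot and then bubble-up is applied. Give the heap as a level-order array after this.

[27, 9, 24, 2, 5, 14, 21, 1]

Insert 9:
  append 9 at index 0 → [9] (no swap needed)
Insert 14:
  append 14 at index 1 → [9, 14]
  14 > parent 9 at index 0, swap → [14, 9]
Insert 27:
  append 27 at index 2 → [14, 9, 27]
  27 > parent 14 at index 0, swap → [27, 9, 14]
Insert 2:
  append 2 at index 3 → [27, 9, 14, 2] (no swap needed)
Insert 5:
  append 5 at index 4 → [27, 9, 14, 2, 5] (no swap needed)
Insert 21:
  append 21 at index 5 → [27, 9, 14, 2, 5, 21]
  21 > parent 14 at index 2, swap → [27, 9, 21, 2, 5, 14]
Insert 24:
  append 24 at index 6 → [27, 9, 21, 2, 5, 14, 24]
  24 > parent 21 at index 2, swap → [27, 9, 24, 2, 5, 14, 21]
Insert 1:
  append 1 at index 7 → [27, 9, 24, 2, 5, 14, 21, 1] (no swap needed)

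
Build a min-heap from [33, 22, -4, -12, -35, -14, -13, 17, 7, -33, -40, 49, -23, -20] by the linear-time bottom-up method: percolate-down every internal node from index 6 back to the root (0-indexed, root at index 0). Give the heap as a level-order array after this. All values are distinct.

[-40, -35, -23, -12, -33, -14, -20, 17, 7, 33, 22, 49, -4, -13]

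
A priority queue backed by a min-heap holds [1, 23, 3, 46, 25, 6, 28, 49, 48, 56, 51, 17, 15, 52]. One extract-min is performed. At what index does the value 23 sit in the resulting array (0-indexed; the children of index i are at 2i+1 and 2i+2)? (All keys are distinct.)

remove root 1; move last element 52 to root → [52, 23, 3, 46, 25, 6, 28, 49, 48, 56, 51, 17, 15]
52 vs smaller child 3 at index 2, swap → [3, 23, 52, 46, 25, 6, 28, 49, 48, 56, 51, 17, 15]
52 vs smaller child 6 at index 5, swap → [3, 23, 6, 46, 25, 52, 28, 49, 48, 56, 51, 17, 15]
52 vs smaller child 15 at index 12, swap → [3, 23, 6, 46, 25, 15, 28, 49, 48, 56, 51, 17, 52]
resulting array: [3, 23, 6, 46, 25, 15, 28, 49, 48, 56, 51, 17, 52]

1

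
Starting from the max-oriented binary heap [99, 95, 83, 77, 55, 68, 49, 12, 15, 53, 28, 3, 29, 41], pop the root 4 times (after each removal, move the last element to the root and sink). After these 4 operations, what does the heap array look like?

[68, 55, 49, 41, 53, 29, 28, 12, 15, 3]

extract-max #1 returns 99:
  remove root 99; move last element 41 to root → [41, 95, 83, 77, 55, 68, 49, 12, 15, 53, 28, 3, 29]
  41 vs larger child 95 at index 1, swap → [95, 41, 83, 77, 55, 68, 49, 12, 15, 53, 28, 3, 29]
  41 vs larger child 77 at index 3, swap → [95, 77, 83, 41, 55, 68, 49, 12, 15, 53, 28, 3, 29]
extract-max #2 returns 95:
  remove root 95; move last element 29 to root → [29, 77, 83, 41, 55, 68, 49, 12, 15, 53, 28, 3]
  29 vs larger child 83 at index 2, swap → [83, 77, 29, 41, 55, 68, 49, 12, 15, 53, 28, 3]
  29 vs larger child 68 at index 5, swap → [83, 77, 68, 41, 55, 29, 49, 12, 15, 53, 28, 3]
extract-max #3 returns 83:
  remove root 83; move last element 3 to root → [3, 77, 68, 41, 55, 29, 49, 12, 15, 53, 28]
  3 vs larger child 77 at index 1, swap → [77, 3, 68, 41, 55, 29, 49, 12, 15, 53, 28]
  3 vs larger child 55 at index 4, swap → [77, 55, 68, 41, 3, 29, 49, 12, 15, 53, 28]
  3 vs larger child 53 at index 9, swap → [77, 55, 68, 41, 53, 29, 49, 12, 15, 3, 28]
extract-max #4 returns 77:
  remove root 77; move last element 28 to root → [28, 55, 68, 41, 53, 29, 49, 12, 15, 3]
  28 vs larger child 68 at index 2, swap → [68, 55, 28, 41, 53, 29, 49, 12, 15, 3]
  28 vs larger child 49 at index 6, swap → [68, 55, 49, 41, 53, 29, 28, 12, 15, 3]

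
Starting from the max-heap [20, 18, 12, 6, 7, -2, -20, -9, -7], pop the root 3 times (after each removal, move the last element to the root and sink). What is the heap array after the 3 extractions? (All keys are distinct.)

extract-max #1 returns 20:
  remove root 20; move last element -7 to root → [-7, 18, 12, 6, 7, -2, -20, -9]
  -7 vs larger child 18 at index 1, swap → [18, -7, 12, 6, 7, -2, -20, -9]
  -7 vs larger child 7 at index 4, swap → [18, 7, 12, 6, -7, -2, -20, -9]
extract-max #2 returns 18:
  remove root 18; move last element -9 to root → [-9, 7, 12, 6, -7, -2, -20]
  -9 vs larger child 12 at index 2, swap → [12, 7, -9, 6, -7, -2, -20]
  -9 vs larger child -2 at index 5, swap → [12, 7, -2, 6, -7, -9, -20]
extract-max #3 returns 12:
  remove root 12; move last element -20 to root → [-20, 7, -2, 6, -7, -9]
  -20 vs larger child 7 at index 1, swap → [7, -20, -2, 6, -7, -9]
  -20 vs larger child 6 at index 3, swap → [7, 6, -2, -20, -7, -9]

[7, 6, -2, -20, -7, -9]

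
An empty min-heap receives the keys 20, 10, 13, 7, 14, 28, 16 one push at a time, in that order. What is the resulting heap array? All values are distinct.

Insert 20:
  append 20 at index 0 → [20] (no swap needed)
Insert 10:
  append 10 at index 1 → [20, 10]
  10 < parent 20 at index 0, swap → [10, 20]
Insert 13:
  append 13 at index 2 → [10, 20, 13] (no swap needed)
Insert 7:
  append 7 at index 3 → [10, 20, 13, 7]
  7 < parent 20 at index 1, swap → [10, 7, 13, 20]
  7 < parent 10 at index 0, swap → [7, 10, 13, 20]
Insert 14:
  append 14 at index 4 → [7, 10, 13, 20, 14] (no swap needed)
Insert 28:
  append 28 at index 5 → [7, 10, 13, 20, 14, 28] (no swap needed)
Insert 16:
  append 16 at index 6 → [7, 10, 13, 20, 14, 28, 16] (no swap needed)

[7, 10, 13, 20, 14, 28, 16]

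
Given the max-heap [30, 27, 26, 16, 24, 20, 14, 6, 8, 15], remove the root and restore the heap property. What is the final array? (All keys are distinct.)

[27, 24, 26, 16, 15, 20, 14, 6, 8]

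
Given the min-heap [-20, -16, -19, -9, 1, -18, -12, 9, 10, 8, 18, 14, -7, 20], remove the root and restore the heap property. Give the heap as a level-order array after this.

remove root -20; move last element 20 to root → [20, -16, -19, -9, 1, -18, -12, 9, 10, 8, 18, 14, -7]
20 vs smaller child -19 at index 2, swap → [-19, -16, 20, -9, 1, -18, -12, 9, 10, 8, 18, 14, -7]
20 vs smaller child -18 at index 5, swap → [-19, -16, -18, -9, 1, 20, -12, 9, 10, 8, 18, 14, -7]
20 vs smaller child -7 at index 12, swap → [-19, -16, -18, -9, 1, -7, -12, 9, 10, 8, 18, 14, 20]

[-19, -16, -18, -9, 1, -7, -12, 9, 10, 8, 18, 14, 20]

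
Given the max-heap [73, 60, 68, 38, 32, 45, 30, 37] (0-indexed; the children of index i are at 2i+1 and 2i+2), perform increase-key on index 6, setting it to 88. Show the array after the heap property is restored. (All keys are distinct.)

set index 6 from 30 to 88 → [73, 60, 68, 38, 32, 45, 88, 37]
88 > parent 68 at index 2, swap → [73, 60, 88, 38, 32, 45, 68, 37]
88 > parent 73 at index 0, swap → [88, 60, 73, 38, 32, 45, 68, 37]

[88, 60, 73, 38, 32, 45, 68, 37]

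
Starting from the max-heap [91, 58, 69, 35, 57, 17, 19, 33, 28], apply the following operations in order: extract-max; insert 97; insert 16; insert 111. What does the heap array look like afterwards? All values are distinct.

[111, 97, 28, 58, 69, 17, 19, 33, 35, 16, 57]

extract-max → returns 91:
  remove root 91; move last element 28 to root → [28, 58, 69, 35, 57, 17, 19, 33]
  28 vs larger child 69 at index 2, swap → [69, 58, 28, 35, 57, 17, 19, 33]
insert 97:
  append 97 at index 8 → [69, 58, 28, 35, 57, 17, 19, 33, 97]
  97 > parent 35 at index 3, swap → [69, 58, 28, 97, 57, 17, 19, 33, 35]
  97 > parent 58 at index 1, swap → [69, 97, 28, 58, 57, 17, 19, 33, 35]
  97 > parent 69 at index 0, swap → [97, 69, 28, 58, 57, 17, 19, 33, 35]
insert 16:
  append 16 at index 9 → [97, 69, 28, 58, 57, 17, 19, 33, 35, 16] (no swap needed)
insert 111:
  append 111 at index 10 → [97, 69, 28, 58, 57, 17, 19, 33, 35, 16, 111]
  111 > parent 57 at index 4, swap → [97, 69, 28, 58, 111, 17, 19, 33, 35, 16, 57]
  111 > parent 69 at index 1, swap → [97, 111, 28, 58, 69, 17, 19, 33, 35, 16, 57]
  111 > parent 97 at index 0, swap → [111, 97, 28, 58, 69, 17, 19, 33, 35, 16, 57]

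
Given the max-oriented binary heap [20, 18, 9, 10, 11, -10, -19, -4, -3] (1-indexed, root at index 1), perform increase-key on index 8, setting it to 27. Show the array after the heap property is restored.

set index 8 from -4 to 27 → [20, 18, 9, 10, 11, -10, -19, 27, -3]
27 > parent 10 at index 4, swap → [20, 18, 9, 27, 11, -10, -19, 10, -3]
27 > parent 18 at index 2, swap → [20, 27, 9, 18, 11, -10, -19, 10, -3]
27 > parent 20 at index 1, swap → [27, 20, 9, 18, 11, -10, -19, 10, -3]

[27, 20, 9, 18, 11, -10, -19, 10, -3]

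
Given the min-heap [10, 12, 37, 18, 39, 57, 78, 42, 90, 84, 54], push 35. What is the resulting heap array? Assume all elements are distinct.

[10, 12, 35, 18, 39, 37, 78, 42, 90, 84, 54, 57]

append 35 at index 11 → [10, 12, 37, 18, 39, 57, 78, 42, 90, 84, 54, 35]
35 < parent 57 at index 5, swap → [10, 12, 37, 18, 39, 35, 78, 42, 90, 84, 54, 57]
35 < parent 37 at index 2, swap → [10, 12, 35, 18, 39, 37, 78, 42, 90, 84, 54, 57]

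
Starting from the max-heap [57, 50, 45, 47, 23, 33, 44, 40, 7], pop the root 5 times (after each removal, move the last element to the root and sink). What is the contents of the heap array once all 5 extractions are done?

[40, 23, 33, 7]

extract-max #1 returns 57:
  remove root 57; move last element 7 to root → [7, 50, 45, 47, 23, 33, 44, 40]
  7 vs larger child 50 at index 1, swap → [50, 7, 45, 47, 23, 33, 44, 40]
  7 vs larger child 47 at index 3, swap → [50, 47, 45, 7, 23, 33, 44, 40]
  7 vs only child 40 at index 7, swap → [50, 47, 45, 40, 23, 33, 44, 7]
extract-max #2 returns 50:
  remove root 50; move last element 7 to root → [7, 47, 45, 40, 23, 33, 44]
  7 vs larger child 47 at index 1, swap → [47, 7, 45, 40, 23, 33, 44]
  7 vs larger child 40 at index 3, swap → [47, 40, 45, 7, 23, 33, 44]
extract-max #3 returns 47:
  remove root 47; move last element 44 to root → [44, 40, 45, 7, 23, 33]
  44 vs larger child 45 at index 2, swap → [45, 40, 44, 7, 23, 33]
extract-max #4 returns 45:
  remove root 45; move last element 33 to root → [33, 40, 44, 7, 23]
  33 vs larger child 44 at index 2, swap → [44, 40, 33, 7, 23]
extract-max #5 returns 44:
  remove root 44; move last element 23 to root → [23, 40, 33, 7]
  23 vs larger child 40 at index 1, swap → [40, 23, 33, 7]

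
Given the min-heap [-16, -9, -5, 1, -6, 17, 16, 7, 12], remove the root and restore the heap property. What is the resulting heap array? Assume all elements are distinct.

[-9, -6, -5, 1, 12, 17, 16, 7]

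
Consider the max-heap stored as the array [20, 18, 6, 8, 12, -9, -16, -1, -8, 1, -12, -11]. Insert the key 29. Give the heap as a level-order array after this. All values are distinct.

[29, 18, 20, 8, 12, 6, -16, -1, -8, 1, -12, -11, -9]

append 29 at index 12 → [20, 18, 6, 8, 12, -9, -16, -1, -8, 1, -12, -11, 29]
29 > parent -9 at index 5, swap → [20, 18, 6, 8, 12, 29, -16, -1, -8, 1, -12, -11, -9]
29 > parent 6 at index 2, swap → [20, 18, 29, 8, 12, 6, -16, -1, -8, 1, -12, -11, -9]
29 > parent 20 at index 0, swap → [29, 18, 20, 8, 12, 6, -16, -1, -8, 1, -12, -11, -9]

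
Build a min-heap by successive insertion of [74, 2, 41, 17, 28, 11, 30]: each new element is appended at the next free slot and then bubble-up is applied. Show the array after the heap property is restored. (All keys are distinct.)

[2, 17, 11, 74, 28, 41, 30]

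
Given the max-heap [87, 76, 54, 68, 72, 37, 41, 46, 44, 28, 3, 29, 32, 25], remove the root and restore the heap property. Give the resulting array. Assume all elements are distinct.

remove root 87; move last element 25 to root → [25, 76, 54, 68, 72, 37, 41, 46, 44, 28, 3, 29, 32]
25 vs larger child 76 at index 1, swap → [76, 25, 54, 68, 72, 37, 41, 46, 44, 28, 3, 29, 32]
25 vs larger child 72 at index 4, swap → [76, 72, 54, 68, 25, 37, 41, 46, 44, 28, 3, 29, 32]
25 vs larger child 28 at index 9, swap → [76, 72, 54, 68, 28, 37, 41, 46, 44, 25, 3, 29, 32]

[76, 72, 54, 68, 28, 37, 41, 46, 44, 25, 3, 29, 32]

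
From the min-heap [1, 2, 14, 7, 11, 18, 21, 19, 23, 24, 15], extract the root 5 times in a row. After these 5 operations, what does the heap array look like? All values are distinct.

[15, 19, 18, 21, 24, 23]

extract-min #1 returns 1:
  remove root 1; move last element 15 to root → [15, 2, 14, 7, 11, 18, 21, 19, 23, 24]
  15 vs smaller child 2 at index 1, swap → [2, 15, 14, 7, 11, 18, 21, 19, 23, 24]
  15 vs smaller child 7 at index 3, swap → [2, 7, 14, 15, 11, 18, 21, 19, 23, 24]
extract-min #2 returns 2:
  remove root 2; move last element 24 to root → [24, 7, 14, 15, 11, 18, 21, 19, 23]
  24 vs smaller child 7 at index 1, swap → [7, 24, 14, 15, 11, 18, 21, 19, 23]
  24 vs smaller child 11 at index 4, swap → [7, 11, 14, 15, 24, 18, 21, 19, 23]
extract-min #3 returns 7:
  remove root 7; move last element 23 to root → [23, 11, 14, 15, 24, 18, 21, 19]
  23 vs smaller child 11 at index 1, swap → [11, 23, 14, 15, 24, 18, 21, 19]
  23 vs smaller child 15 at index 3, swap → [11, 15, 14, 23, 24, 18, 21, 19]
  23 vs only child 19 at index 7, swap → [11, 15, 14, 19, 24, 18, 21, 23]
extract-min #4 returns 11:
  remove root 11; move last element 23 to root → [23, 15, 14, 19, 24, 18, 21]
  23 vs smaller child 14 at index 2, swap → [14, 15, 23, 19, 24, 18, 21]
  23 vs smaller child 18 at index 5, swap → [14, 15, 18, 19, 24, 23, 21]
extract-min #5 returns 14:
  remove root 14; move last element 21 to root → [21, 15, 18, 19, 24, 23]
  21 vs smaller child 15 at index 1, swap → [15, 21, 18, 19, 24, 23]
  21 vs smaller child 19 at index 3, swap → [15, 19, 18, 21, 24, 23]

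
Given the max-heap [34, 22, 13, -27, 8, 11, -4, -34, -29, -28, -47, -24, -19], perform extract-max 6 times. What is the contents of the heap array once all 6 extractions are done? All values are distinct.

[-19, -27, -24, -34, -28, -29, -47]

extract-max #1 returns 34:
  remove root 34; move last element -19 to root → [-19, 22, 13, -27, 8, 11, -4, -34, -29, -28, -47, -24]
  -19 vs larger child 22 at index 1, swap → [22, -19, 13, -27, 8, 11, -4, -34, -29, -28, -47, -24]
  -19 vs larger child 8 at index 4, swap → [22, 8, 13, -27, -19, 11, -4, -34, -29, -28, -47, -24]
extract-max #2 returns 22:
  remove root 22; move last element -24 to root → [-24, 8, 13, -27, -19, 11, -4, -34, -29, -28, -47]
  -24 vs larger child 13 at index 2, swap → [13, 8, -24, -27, -19, 11, -4, -34, -29, -28, -47]
  -24 vs larger child 11 at index 5, swap → [13, 8, 11, -27, -19, -24, -4, -34, -29, -28, -47]
extract-max #3 returns 13:
  remove root 13; move last element -47 to root → [-47, 8, 11, -27, -19, -24, -4, -34, -29, -28]
  -47 vs larger child 11 at index 2, swap → [11, 8, -47, -27, -19, -24, -4, -34, -29, -28]
  -47 vs larger child -4 at index 6, swap → [11, 8, -4, -27, -19, -24, -47, -34, -29, -28]
extract-max #4 returns 11:
  remove root 11; move last element -28 to root → [-28, 8, -4, -27, -19, -24, -47, -34, -29]
  -28 vs larger child 8 at index 1, swap → [8, -28, -4, -27, -19, -24, -47, -34, -29]
  -28 vs larger child -19 at index 4, swap → [8, -19, -4, -27, -28, -24, -47, -34, -29]
extract-max #5 returns 8:
  remove root 8; move last element -29 to root → [-29, -19, -4, -27, -28, -24, -47, -34]
  -29 vs larger child -4 at index 2, swap → [-4, -19, -29, -27, -28, -24, -47, -34]
  -29 vs larger child -24 at index 5, swap → [-4, -19, -24, -27, -28, -29, -47, -34]
extract-max #6 returns -4:
  remove root -4; move last element -34 to root → [-34, -19, -24, -27, -28, -29, -47]
  -34 vs larger child -19 at index 1, swap → [-19, -34, -24, -27, -28, -29, -47]
  -34 vs larger child -27 at index 3, swap → [-19, -27, -24, -34, -28, -29, -47]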